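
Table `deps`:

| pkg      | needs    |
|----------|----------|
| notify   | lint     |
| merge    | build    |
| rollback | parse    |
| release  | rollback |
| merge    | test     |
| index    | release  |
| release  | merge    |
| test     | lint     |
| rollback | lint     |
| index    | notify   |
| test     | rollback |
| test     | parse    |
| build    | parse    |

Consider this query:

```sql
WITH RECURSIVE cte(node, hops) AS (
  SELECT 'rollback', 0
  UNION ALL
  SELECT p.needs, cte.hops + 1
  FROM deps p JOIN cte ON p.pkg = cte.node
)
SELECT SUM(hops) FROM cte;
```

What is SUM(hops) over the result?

2

Base: (rollback, hops=0).
Iteration 1: edges from {rollback} -> (lint, hops=1), (parse, hops=1).
Iteration 2: no outgoing edges from {lint,parse}; recursion stops.
SUM(hops) = 0 + 1 + 1 = 2.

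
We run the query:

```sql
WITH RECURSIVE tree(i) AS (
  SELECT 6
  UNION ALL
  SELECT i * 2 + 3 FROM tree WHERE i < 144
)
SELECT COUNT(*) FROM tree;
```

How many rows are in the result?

6

Base: i=6.
Iteration 1: 6 < 144 holds -> i = 6 * 2 + 3 = 15.
Iteration 2: 15 < 144 holds -> i = 15 * 2 + 3 = 33.
Iteration 3: 33 < 144 holds -> i = 33 * 2 + 3 = 69.
Iteration 4: 69 < 144 holds -> i = 69 * 2 + 3 = 141.
Iteration 5: 141 < 144 holds -> i = 141 * 2 + 3 = 285.
Iteration 6: 285 < 144 fails; recursion stops.
Total rows emitted: 6.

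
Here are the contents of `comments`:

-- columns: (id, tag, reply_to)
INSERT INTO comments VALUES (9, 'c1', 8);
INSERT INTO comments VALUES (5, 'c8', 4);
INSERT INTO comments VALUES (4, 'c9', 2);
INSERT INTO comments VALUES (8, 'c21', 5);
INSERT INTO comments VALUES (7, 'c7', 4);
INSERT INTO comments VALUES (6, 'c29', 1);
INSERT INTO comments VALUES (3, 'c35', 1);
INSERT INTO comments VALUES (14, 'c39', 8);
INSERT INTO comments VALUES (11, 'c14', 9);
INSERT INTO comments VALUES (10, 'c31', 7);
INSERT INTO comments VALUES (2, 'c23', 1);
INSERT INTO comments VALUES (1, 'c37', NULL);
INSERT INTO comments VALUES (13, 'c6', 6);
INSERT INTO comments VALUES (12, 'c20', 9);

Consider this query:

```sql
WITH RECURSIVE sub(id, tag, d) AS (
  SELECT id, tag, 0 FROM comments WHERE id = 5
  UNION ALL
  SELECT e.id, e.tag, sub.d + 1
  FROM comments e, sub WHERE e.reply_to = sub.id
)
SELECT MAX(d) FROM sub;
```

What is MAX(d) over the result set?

3

Base: id=5 (c8) at d 0.
Iteration 1: rows with reply_to in {5} -> c21 (id 8, d 1).
Iteration 2: rows with reply_to in {8} -> c1 (id 9, d 2), c39 (id 14, d 2).
Iteration 3: rows with reply_to in {9,14} -> c14 (id 11, d 3), c20 (id 12, d 3).
Iteration 4: no rows with reply_to in {11,12}; recursion stops.
d values: 0, 1, 2, 2, 3, 3; the maximum is 3.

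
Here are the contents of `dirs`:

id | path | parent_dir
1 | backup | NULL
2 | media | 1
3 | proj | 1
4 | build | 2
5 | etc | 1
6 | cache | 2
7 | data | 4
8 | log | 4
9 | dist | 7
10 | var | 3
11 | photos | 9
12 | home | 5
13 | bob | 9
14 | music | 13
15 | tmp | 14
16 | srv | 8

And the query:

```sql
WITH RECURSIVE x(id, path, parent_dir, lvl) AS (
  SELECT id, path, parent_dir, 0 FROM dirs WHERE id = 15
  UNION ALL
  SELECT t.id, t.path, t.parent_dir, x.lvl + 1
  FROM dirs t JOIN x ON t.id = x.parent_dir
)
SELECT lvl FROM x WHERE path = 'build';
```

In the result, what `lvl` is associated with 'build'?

Base: id=15 (tmp), parent_dir=14, lvl 0.
Iteration 1: join on id=14 -> music (id 14, parent_dir=13, lvl 1).
Iteration 2: join on id=13 -> bob (id 13, parent_dir=9, lvl 2).
Iteration 3: join on id=9 -> dist (id 9, parent_dir=7, lvl 3).
Iteration 4: join on id=7 -> data (id 7, parent_dir=4, lvl 4).
Iteration 5: join on id=4 -> build (id 4, parent_dir=2, lvl 5).
Iteration 6: join on id=2 -> media (id 2, parent_dir=1, lvl 6).
Iteration 7: join on id=1 -> backup (id 1, parent_dir=NULL, lvl 7).
Iteration 8: parent_dir is NULL; no match; recursion stops.

5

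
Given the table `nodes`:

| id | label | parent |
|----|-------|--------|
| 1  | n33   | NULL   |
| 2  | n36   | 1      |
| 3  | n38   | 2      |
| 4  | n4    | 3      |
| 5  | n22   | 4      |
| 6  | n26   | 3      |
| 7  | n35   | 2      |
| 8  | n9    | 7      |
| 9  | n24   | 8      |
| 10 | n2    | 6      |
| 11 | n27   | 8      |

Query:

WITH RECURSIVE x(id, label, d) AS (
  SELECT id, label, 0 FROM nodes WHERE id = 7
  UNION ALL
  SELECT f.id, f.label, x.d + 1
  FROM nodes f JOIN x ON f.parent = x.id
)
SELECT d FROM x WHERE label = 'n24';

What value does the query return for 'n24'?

Base: id=7 (n35) at d 0.
Iteration 1: rows with parent in {7} -> n9 (id 8, d 1).
Iteration 2: rows with parent in {8} -> n24 (id 9, d 2), n27 (id 11, d 2).
Iteration 3: no rows with parent in {9,11}; recursion stops.

2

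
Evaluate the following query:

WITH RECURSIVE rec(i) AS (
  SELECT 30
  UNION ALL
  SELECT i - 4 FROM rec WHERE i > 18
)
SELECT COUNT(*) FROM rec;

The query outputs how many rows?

4

Base: i=30.
Iteration 1: 30 > 18 holds -> i = 30 - 4 = 26.
Iteration 2: 26 > 18 holds -> i = 26 - 4 = 22.
Iteration 3: 22 > 18 holds -> i = 22 - 4 = 18.
Iteration 4: 18 > 18 fails; recursion stops.
Total rows emitted: 4.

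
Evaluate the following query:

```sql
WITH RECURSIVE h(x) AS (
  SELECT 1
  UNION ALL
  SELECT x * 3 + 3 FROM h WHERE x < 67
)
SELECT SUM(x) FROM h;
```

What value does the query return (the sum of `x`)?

Base: x=1.
Iteration 1: 1 < 67 holds -> x = 1 * 3 + 3 = 6.
Iteration 2: 6 < 67 holds -> x = 6 * 3 + 3 = 21.
Iteration 3: 21 < 67 holds -> x = 21 * 3 + 3 = 66.
Iteration 4: 66 < 67 holds -> x = 66 * 3 + 3 = 201.
Iteration 5: 201 < 67 fails; recursion stops.
SUM(x) = 1 + 6 + 21 + 66 + 201 = 295.

295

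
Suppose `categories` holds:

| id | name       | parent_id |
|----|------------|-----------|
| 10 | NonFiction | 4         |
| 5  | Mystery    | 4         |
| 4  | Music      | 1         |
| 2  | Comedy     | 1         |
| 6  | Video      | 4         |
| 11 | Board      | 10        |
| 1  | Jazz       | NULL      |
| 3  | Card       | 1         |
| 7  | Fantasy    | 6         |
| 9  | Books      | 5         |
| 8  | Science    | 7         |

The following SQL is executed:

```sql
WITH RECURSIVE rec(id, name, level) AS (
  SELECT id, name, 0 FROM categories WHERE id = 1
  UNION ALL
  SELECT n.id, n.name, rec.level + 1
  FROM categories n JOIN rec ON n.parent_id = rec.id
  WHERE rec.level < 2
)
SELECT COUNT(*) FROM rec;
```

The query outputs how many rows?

7

Base: id=1 (Jazz) at level 0.
Iteration 1: rows with parent_id in {1} -> Comedy (id 2, level 1), Card (id 3, level 1), Music (id 4, level 1).
Iteration 2: rows with parent_id in {2,3,4} -> Mystery (id 5, level 2), Video (id 6, level 2), NonFiction (id 10, level 2).
Iteration 3: level < 2 fails for all current rows; recursion stops.
Total rows emitted: 7.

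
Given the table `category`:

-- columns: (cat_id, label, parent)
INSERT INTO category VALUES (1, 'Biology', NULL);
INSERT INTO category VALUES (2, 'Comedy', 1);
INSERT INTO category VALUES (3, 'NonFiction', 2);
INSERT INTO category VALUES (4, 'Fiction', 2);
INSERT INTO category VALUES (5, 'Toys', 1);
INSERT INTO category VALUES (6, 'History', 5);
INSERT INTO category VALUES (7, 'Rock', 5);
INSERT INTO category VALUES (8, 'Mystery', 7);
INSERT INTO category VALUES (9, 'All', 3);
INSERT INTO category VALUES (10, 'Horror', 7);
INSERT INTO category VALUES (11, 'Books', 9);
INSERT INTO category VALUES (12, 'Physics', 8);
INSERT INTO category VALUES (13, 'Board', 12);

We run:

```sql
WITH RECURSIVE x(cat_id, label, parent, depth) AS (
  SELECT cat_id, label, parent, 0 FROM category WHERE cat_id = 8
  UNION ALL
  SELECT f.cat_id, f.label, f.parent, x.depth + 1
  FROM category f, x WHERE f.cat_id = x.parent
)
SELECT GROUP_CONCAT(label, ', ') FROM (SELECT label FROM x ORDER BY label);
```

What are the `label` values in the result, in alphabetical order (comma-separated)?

Base: cat_id=8 (Mystery), parent=7, depth 0.
Iteration 1: join on cat_id=7 -> Rock (id 7, parent=5, depth 1).
Iteration 2: join on cat_id=5 -> Toys (id 5, parent=1, depth 2).
Iteration 3: join on cat_id=1 -> Biology (id 1, parent=NULL, depth 3).
Iteration 4: parent is NULL; no match; recursion stops.

Biology, Mystery, Rock, Toys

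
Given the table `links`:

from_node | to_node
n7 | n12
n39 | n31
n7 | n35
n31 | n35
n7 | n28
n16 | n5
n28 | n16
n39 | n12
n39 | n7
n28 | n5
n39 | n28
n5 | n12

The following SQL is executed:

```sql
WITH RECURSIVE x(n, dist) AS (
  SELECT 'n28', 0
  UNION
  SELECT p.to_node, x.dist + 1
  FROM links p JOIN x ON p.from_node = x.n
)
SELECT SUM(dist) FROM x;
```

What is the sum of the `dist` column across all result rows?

Base: (n28, dist=0).
Iteration 1: edges from {n28} -> (n16, dist=1), (n5, dist=1).
Iteration 2: edges from {n16,n5} -> (n12, dist=2), (n5, dist=2).
Iteration 3: edges from {n12,n5} -> (n12, dist=3).
Iteration 4: no outgoing edges from {n12}; recursion stops.
SUM(dist) = 0 + 1 + 1 + 2 + 2 + 3 = 9.

9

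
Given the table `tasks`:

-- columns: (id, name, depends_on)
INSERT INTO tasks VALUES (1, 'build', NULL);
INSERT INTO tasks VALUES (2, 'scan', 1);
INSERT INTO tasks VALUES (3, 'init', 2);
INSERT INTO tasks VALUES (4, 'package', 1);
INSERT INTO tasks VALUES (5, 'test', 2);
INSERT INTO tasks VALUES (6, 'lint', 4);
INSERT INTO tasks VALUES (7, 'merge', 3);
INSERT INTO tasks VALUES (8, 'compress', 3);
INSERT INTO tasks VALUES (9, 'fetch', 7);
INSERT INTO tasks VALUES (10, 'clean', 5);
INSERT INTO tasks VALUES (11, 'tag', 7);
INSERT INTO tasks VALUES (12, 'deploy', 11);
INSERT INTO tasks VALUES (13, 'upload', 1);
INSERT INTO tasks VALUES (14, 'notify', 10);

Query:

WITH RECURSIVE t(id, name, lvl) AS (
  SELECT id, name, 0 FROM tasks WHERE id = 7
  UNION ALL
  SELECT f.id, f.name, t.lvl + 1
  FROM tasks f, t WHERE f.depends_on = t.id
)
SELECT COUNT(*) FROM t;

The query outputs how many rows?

Base: id=7 (merge) at lvl 0.
Iteration 1: rows with depends_on in {7} -> fetch (id 9, lvl 1), tag (id 11, lvl 1).
Iteration 2: rows with depends_on in {9,11} -> deploy (id 12, lvl 2).
Iteration 3: no rows with depends_on in {12}; recursion stops.
Total rows emitted: 4.

4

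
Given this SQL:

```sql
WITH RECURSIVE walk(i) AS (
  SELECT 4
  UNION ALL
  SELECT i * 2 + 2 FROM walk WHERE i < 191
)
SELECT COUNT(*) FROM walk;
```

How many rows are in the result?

Base: i=4.
Iteration 1: 4 < 191 holds -> i = 4 * 2 + 2 = 10.
Iteration 2: 10 < 191 holds -> i = 10 * 2 + 2 = 22.
Iteration 3: 22 < 191 holds -> i = 22 * 2 + 2 = 46.
Iteration 4: 46 < 191 holds -> i = 46 * 2 + 2 = 94.
Iteration 5: 94 < 191 holds -> i = 94 * 2 + 2 = 190.
Iteration 6: 190 < 191 holds -> i = 190 * 2 + 2 = 382.
Iteration 7: 382 < 191 fails; recursion stops.
Total rows emitted: 7.

7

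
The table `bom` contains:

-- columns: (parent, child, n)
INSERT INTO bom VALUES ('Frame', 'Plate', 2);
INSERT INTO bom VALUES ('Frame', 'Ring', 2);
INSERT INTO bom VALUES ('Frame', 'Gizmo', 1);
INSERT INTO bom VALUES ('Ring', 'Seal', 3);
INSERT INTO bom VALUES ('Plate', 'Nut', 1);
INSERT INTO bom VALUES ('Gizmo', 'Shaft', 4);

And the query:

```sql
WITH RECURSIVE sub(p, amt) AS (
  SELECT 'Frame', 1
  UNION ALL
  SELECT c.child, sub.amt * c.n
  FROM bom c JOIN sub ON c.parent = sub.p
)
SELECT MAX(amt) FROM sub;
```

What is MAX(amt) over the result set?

6

Base: (Frame, amt=1).
Iteration 1: components of {Frame} -> Gizmo = 1*1 = 1, Plate = 1*2 = 2, Ring = 1*2 = 2.
Iteration 2: components of {Gizmo,Plate,Ring} -> Nut = 2*1 = 2, Seal = 2*3 = 6, Shaft = 1*4 = 4.
Iteration 3: no further components; recursion stops.
amt values: 1, 2, 2, 1, 2, 6, 4; the maximum is 6.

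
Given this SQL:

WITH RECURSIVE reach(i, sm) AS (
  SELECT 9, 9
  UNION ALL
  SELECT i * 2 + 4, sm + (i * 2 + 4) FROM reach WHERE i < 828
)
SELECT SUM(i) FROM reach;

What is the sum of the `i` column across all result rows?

1623

Base: i=9, sm=9.
Iteration 1: 9 < 828 holds -> i = 9 * 2 + 4 = 22, sm = 9 + 22 = 31.
Iteration 2: 22 < 828 holds -> i = 22 * 2 + 4 = 48, sm = 31 + 48 = 79.
Iteration 3: 48 < 828 holds -> i = 48 * 2 + 4 = 100, sm = 79 + 100 = 179.
Iteration 4: 100 < 828 holds -> i = 100 * 2 + 4 = 204, sm = 179 + 204 = 383.
Iteration 5: 204 < 828 holds -> i = 204 * 2 + 4 = 412, sm = 383 + 412 = 795.
Iteration 6: 412 < 828 holds -> i = 412 * 2 + 4 = 828, sm = 795 + 828 = 1623.
Iteration 7: 828 < 828 fails; recursion stops.
SUM(i) = 9 + 22 + 48 + 100 + 204 + 412 + 828 = 1623.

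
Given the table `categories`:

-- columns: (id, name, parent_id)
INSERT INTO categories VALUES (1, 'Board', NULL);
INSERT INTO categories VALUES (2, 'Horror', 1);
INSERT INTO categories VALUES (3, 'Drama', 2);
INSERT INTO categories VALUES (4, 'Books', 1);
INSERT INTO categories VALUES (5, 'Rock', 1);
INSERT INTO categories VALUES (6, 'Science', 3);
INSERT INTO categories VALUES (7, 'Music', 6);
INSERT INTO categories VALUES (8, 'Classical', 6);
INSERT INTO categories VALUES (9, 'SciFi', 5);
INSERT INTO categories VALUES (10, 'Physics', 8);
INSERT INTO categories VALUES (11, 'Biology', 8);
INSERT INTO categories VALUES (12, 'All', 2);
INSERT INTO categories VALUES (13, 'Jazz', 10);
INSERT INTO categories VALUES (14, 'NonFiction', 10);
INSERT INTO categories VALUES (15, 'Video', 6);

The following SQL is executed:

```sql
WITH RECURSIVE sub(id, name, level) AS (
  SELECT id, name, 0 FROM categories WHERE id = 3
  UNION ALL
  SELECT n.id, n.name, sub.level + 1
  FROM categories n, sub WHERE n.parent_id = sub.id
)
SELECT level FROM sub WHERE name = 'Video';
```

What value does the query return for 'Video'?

2

Base: id=3 (Drama) at level 0.
Iteration 1: rows with parent_id in {3} -> Science (id 6, level 1).
Iteration 2: rows with parent_id in {6} -> Music (id 7, level 2), Classical (id 8, level 2), Video (id 15, level 2).
Iteration 3: rows with parent_id in {7,8,15} -> Physics (id 10, level 3), Biology (id 11, level 3).
Iteration 4: rows with parent_id in {10,11} -> Jazz (id 13, level 4), NonFiction (id 14, level 4).
Iteration 5: no rows with parent_id in {13,14}; recursion stops.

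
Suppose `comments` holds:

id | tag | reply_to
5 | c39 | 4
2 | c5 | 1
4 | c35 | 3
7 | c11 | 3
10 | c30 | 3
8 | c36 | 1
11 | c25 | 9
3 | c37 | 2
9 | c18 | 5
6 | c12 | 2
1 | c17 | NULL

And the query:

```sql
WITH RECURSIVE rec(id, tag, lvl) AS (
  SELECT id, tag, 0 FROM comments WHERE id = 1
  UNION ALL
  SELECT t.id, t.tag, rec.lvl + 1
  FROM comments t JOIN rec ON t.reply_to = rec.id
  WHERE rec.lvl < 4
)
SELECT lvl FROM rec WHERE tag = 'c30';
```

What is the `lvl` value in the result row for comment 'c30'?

3

Base: id=1 (c17) at lvl 0.
Iteration 1: rows with reply_to in {1} -> c5 (id 2, lvl 1), c36 (id 8, lvl 1).
Iteration 2: rows with reply_to in {2,8} -> c37 (id 3, lvl 2), c12 (id 6, lvl 2).
Iteration 3: rows with reply_to in {3,6} -> c35 (id 4, lvl 3), c11 (id 7, lvl 3), c30 (id 10, lvl 3).
Iteration 4: rows with reply_to in {4,7,10} -> c39 (id 5, lvl 4).
Iteration 5: lvl < 4 fails for all current rows; recursion stops.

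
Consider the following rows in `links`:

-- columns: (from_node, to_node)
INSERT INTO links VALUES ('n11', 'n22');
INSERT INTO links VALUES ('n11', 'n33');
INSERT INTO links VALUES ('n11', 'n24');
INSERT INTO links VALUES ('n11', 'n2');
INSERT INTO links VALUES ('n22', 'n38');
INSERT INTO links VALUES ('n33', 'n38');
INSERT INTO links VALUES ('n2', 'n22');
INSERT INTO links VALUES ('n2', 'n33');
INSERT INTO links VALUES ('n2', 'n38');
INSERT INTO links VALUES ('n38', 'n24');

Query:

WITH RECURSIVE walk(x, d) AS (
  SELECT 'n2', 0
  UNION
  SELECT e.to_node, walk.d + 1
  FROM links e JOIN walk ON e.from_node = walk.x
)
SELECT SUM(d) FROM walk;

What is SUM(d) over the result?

10

Base: (n2, d=0).
Iteration 1: edges from {n2} -> (n22, d=1), (n33, d=1), (n38, d=1).
Iteration 2: edges from {n22,n33,n38} -> (n24, d=2), (n38, d=2). [UNION drops 1 duplicate row(s)]
Iteration 3: edges from {n24,n38} -> (n24, d=3).
Iteration 4: no outgoing edges from {n24}; recursion stops.
SUM(d) = 0 + 1 + 1 + 1 + 2 + 2 + 3 = 10.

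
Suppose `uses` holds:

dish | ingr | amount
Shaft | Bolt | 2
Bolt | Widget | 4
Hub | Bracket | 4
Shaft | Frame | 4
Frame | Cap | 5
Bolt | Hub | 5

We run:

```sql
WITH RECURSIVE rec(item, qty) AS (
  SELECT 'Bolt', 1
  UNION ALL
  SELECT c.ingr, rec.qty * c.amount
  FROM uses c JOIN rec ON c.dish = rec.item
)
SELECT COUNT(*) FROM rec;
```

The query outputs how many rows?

Base: (Bolt, qty=1).
Iteration 1: components of {Bolt} -> Hub = 1*5 = 5, Widget = 1*4 = 4.
Iteration 2: components of {Hub,Widget} -> Bracket = 5*4 = 20.
Iteration 3: no further components; recursion stops.
Total rows emitted: 4.

4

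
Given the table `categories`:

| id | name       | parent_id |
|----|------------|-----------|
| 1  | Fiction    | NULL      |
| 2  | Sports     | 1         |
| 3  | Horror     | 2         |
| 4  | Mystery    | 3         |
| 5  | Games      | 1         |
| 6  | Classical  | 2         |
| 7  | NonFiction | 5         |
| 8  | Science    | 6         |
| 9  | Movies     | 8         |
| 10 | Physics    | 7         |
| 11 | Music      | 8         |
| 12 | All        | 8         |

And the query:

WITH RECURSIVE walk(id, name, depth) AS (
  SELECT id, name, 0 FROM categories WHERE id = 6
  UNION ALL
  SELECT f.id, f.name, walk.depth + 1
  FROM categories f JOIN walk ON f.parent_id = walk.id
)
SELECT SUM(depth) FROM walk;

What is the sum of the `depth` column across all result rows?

Base: id=6 (Classical) at depth 0.
Iteration 1: rows with parent_id in {6} -> Science (id 8, depth 1).
Iteration 2: rows with parent_id in {8} -> Movies (id 9, depth 2), Music (id 11, depth 2), All (id 12, depth 2).
Iteration 3: no rows with parent_id in {9,11,12}; recursion stops.
SUM(depth) = 0 + 1 + 2 + 2 + 2 = 7.

7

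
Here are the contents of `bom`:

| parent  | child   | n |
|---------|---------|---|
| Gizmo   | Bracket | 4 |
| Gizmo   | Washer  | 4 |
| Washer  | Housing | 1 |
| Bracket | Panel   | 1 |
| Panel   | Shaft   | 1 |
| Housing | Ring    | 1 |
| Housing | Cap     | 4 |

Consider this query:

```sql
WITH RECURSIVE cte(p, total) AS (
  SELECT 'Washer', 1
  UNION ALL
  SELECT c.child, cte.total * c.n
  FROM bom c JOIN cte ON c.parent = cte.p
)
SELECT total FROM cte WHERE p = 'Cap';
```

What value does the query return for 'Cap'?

Base: (Washer, total=1).
Iteration 1: components of {Washer} -> Housing = 1*1 = 1.
Iteration 2: components of {Housing} -> Cap = 1*4 = 4, Ring = 1*1 = 1.
Iteration 3: no further components; recursion stops.

4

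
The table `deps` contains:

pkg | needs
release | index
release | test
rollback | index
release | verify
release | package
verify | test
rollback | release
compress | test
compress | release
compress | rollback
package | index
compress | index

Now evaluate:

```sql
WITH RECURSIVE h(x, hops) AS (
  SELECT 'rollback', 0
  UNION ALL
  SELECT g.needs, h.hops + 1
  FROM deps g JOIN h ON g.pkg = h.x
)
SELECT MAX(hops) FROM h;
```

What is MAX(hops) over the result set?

3

Base: (rollback, hops=0).
Iteration 1: edges from {rollback} -> (index, hops=1), (release, hops=1).
Iteration 2: edges from {index,release} -> (index, hops=2), (package, hops=2), (test, hops=2), (verify, hops=2).
Iteration 3: edges from {index,package,test,verify} -> (index, hops=3), (test, hops=3).
Iteration 4: no outgoing edges from {index,test}; recursion stops.
hops values: 0, 1, 1, 2, 2, 2, 2, 3, 3; the maximum is 3.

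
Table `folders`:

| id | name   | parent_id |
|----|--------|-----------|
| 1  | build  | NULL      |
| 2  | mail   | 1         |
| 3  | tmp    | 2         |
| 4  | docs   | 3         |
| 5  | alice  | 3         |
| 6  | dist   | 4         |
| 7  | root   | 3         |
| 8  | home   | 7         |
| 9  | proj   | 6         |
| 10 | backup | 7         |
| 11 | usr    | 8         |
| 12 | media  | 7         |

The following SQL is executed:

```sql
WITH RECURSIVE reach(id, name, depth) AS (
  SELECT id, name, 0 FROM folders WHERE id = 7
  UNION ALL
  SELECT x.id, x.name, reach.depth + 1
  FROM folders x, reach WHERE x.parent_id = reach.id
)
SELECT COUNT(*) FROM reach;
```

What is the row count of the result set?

Base: id=7 (root) at depth 0.
Iteration 1: rows with parent_id in {7} -> home (id 8, depth 1), backup (id 10, depth 1), media (id 12, depth 1).
Iteration 2: rows with parent_id in {8,10,12} -> usr (id 11, depth 2).
Iteration 3: no rows with parent_id in {11}; recursion stops.
Total rows emitted: 5.

5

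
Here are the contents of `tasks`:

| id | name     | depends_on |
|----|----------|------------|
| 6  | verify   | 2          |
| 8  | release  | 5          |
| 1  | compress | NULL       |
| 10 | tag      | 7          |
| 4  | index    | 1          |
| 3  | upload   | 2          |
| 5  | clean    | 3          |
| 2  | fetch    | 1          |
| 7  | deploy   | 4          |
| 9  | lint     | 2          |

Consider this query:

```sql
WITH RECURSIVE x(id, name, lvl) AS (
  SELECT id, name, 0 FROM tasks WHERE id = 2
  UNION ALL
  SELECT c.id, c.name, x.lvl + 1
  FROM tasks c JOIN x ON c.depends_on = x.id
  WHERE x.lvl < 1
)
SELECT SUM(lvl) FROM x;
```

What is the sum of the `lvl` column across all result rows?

Base: id=2 (fetch) at lvl 0.
Iteration 1: rows with depends_on in {2} -> upload (id 3, lvl 1), verify (id 6, lvl 1), lint (id 9, lvl 1).
Iteration 2: lvl < 1 fails for all current rows; recursion stops.
SUM(lvl) = 0 + 1 + 1 + 1 = 3.

3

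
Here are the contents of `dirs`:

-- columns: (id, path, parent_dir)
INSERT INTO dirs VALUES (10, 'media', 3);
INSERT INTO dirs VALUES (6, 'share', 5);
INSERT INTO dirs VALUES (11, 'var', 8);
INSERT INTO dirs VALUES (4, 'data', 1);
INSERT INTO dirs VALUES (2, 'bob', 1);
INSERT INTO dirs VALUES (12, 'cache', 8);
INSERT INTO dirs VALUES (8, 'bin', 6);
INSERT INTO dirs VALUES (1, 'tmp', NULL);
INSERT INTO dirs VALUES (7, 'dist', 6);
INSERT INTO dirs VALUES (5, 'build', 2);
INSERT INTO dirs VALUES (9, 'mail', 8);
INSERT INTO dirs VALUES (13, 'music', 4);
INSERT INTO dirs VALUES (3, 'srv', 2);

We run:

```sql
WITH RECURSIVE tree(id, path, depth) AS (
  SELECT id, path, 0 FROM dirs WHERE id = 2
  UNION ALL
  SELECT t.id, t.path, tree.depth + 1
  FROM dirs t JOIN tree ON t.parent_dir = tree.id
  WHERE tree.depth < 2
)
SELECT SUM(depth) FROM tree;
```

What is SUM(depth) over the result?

6

Base: id=2 (bob) at depth 0.
Iteration 1: rows with parent_dir in {2} -> srv (id 3, depth 1), build (id 5, depth 1).
Iteration 2: rows with parent_dir in {3,5} -> share (id 6, depth 2), media (id 10, depth 2).
Iteration 3: depth < 2 fails for all current rows; recursion stops.
SUM(depth) = 0 + 1 + 1 + 2 + 2 = 6.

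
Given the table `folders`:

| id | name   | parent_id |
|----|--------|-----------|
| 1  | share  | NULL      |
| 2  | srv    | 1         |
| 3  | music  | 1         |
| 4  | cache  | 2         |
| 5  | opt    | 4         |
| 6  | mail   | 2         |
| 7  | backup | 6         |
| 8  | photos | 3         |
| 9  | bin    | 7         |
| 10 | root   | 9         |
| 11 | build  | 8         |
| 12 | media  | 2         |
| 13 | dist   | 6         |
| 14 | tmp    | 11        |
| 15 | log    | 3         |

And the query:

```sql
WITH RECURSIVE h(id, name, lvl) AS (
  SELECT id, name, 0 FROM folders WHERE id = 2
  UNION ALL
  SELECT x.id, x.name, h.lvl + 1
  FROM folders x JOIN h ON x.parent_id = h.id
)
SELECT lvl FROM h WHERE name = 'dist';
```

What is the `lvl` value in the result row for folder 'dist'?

Base: id=2 (srv) at lvl 0.
Iteration 1: rows with parent_id in {2} -> cache (id 4, lvl 1), mail (id 6, lvl 1), media (id 12, lvl 1).
Iteration 2: rows with parent_id in {4,6,12} -> opt (id 5, lvl 2), backup (id 7, lvl 2), dist (id 13, lvl 2).
Iteration 3: rows with parent_id in {5,7,13} -> bin (id 9, lvl 3).
Iteration 4: rows with parent_id in {9} -> root (id 10, lvl 4).
Iteration 5: no rows with parent_id in {10}; recursion stops.

2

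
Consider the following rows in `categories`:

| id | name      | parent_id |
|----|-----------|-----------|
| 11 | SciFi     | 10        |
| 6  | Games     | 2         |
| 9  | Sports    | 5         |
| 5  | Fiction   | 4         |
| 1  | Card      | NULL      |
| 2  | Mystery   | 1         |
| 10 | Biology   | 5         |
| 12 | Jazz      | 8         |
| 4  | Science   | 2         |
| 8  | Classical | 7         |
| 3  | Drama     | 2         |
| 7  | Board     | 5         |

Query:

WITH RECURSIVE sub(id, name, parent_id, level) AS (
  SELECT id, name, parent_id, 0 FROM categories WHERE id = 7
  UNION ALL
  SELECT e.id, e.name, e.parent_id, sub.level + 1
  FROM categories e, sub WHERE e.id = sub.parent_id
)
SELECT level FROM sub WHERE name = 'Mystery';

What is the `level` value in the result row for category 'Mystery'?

3

Base: id=7 (Board), parent_id=5, level 0.
Iteration 1: join on id=5 -> Fiction (id 5, parent_id=4, level 1).
Iteration 2: join on id=4 -> Science (id 4, parent_id=2, level 2).
Iteration 3: join on id=2 -> Mystery (id 2, parent_id=1, level 3).
Iteration 4: join on id=1 -> Card (id 1, parent_id=NULL, level 4).
Iteration 5: parent_id is NULL; no match; recursion stops.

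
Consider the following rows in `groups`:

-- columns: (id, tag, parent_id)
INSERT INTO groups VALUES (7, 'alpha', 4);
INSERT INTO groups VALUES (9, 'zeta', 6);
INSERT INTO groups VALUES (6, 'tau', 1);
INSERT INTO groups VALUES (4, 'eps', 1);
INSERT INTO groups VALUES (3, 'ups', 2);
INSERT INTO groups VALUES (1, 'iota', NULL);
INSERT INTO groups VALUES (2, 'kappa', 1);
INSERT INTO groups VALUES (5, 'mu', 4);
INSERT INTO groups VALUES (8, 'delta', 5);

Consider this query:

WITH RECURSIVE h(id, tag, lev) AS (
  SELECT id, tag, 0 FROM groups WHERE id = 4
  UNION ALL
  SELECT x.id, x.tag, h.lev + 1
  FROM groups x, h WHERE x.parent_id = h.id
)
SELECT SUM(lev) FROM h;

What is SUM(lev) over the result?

Base: id=4 (eps) at lev 0.
Iteration 1: rows with parent_id in {4} -> mu (id 5, lev 1), alpha (id 7, lev 1).
Iteration 2: rows with parent_id in {5,7} -> delta (id 8, lev 2).
Iteration 3: no rows with parent_id in {8}; recursion stops.
SUM(lev) = 0 + 1 + 1 + 2 = 4.

4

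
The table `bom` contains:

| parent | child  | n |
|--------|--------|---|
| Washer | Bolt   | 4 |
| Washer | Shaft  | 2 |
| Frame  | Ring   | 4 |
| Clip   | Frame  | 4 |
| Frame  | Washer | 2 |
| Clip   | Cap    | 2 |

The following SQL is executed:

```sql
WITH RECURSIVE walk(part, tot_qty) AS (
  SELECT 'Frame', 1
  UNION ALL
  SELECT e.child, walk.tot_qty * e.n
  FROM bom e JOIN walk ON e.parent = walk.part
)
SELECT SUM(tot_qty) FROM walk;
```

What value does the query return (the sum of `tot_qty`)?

19

Base: (Frame, tot_qty=1).
Iteration 1: components of {Frame} -> Ring = 1*4 = 4, Washer = 1*2 = 2.
Iteration 2: components of {Ring,Washer} -> Bolt = 2*4 = 8, Shaft = 2*2 = 4.
Iteration 3: no further components; recursion stops.
SUM(tot_qty) = 1 + 2 + 4 + 8 + 4 = 19.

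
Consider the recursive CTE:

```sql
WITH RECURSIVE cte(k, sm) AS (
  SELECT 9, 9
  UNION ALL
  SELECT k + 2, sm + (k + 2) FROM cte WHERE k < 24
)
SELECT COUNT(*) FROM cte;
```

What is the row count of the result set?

Base: k=9, sm=9.
Iteration 1: 9 < 24 holds -> k = 9 + 2 = 11, sm = 9 + 11 = 20.
Iteration 2: 11 < 24 holds -> k = 11 + 2 = 13, sm = 20 + 13 = 33.
Iteration 3: 13 < 24 holds -> k = 13 + 2 = 15, sm = 33 + 15 = 48.
Iteration 4: 15 < 24 holds -> k = 15 + 2 = 17, sm = 48 + 17 = 65.
Iteration 5: 17 < 24 holds -> k = 17 + 2 = 19, sm = 65 + 19 = 84.
Iteration 6: 19 < 24 holds -> k = 19 + 2 = 21, sm = 84 + 21 = 105.
Iteration 7: 21 < 24 holds -> k = 21 + 2 = 23, sm = 105 + 23 = 128.
Iteration 8: 23 < 24 holds -> k = 23 + 2 = 25, sm = 128 + 25 = 153.
Iteration 9: 25 < 24 fails; recursion stops.
Total rows emitted: 9.

9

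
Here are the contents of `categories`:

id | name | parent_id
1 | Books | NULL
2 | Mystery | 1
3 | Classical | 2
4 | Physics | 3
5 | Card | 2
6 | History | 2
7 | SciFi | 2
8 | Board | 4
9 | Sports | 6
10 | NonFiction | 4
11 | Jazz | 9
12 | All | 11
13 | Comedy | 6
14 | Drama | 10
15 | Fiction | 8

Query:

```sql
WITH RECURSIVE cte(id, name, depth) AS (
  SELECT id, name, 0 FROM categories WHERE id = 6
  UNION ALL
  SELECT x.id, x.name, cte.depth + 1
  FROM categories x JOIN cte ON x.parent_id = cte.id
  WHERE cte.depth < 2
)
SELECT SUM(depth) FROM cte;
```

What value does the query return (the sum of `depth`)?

Base: id=6 (History) at depth 0.
Iteration 1: rows with parent_id in {6} -> Sports (id 9, depth 1), Comedy (id 13, depth 1).
Iteration 2: rows with parent_id in {9,13} -> Jazz (id 11, depth 2).
Iteration 3: depth < 2 fails for all current rows; recursion stops.
SUM(depth) = 0 + 1 + 1 + 2 = 4.

4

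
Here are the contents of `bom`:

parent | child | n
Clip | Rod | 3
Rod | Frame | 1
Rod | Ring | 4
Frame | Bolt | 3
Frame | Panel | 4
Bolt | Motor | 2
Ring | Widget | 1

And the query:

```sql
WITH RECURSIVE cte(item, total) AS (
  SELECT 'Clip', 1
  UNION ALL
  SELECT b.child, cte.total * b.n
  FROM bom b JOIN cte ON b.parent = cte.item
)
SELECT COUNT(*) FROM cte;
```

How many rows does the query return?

Base: (Clip, total=1).
Iteration 1: components of {Clip} -> Rod = 1*3 = 3.
Iteration 2: components of {Rod} -> Frame = 3*1 = 3, Ring = 3*4 = 12.
Iteration 3: components of {Frame,Ring} -> Bolt = 3*3 = 9, Panel = 3*4 = 12, Widget = 12*1 = 12.
Iteration 4: components of {Bolt,Panel,Widget} -> Motor = 9*2 = 18.
Iteration 5: no further components; recursion stops.
Total rows emitted: 8.

8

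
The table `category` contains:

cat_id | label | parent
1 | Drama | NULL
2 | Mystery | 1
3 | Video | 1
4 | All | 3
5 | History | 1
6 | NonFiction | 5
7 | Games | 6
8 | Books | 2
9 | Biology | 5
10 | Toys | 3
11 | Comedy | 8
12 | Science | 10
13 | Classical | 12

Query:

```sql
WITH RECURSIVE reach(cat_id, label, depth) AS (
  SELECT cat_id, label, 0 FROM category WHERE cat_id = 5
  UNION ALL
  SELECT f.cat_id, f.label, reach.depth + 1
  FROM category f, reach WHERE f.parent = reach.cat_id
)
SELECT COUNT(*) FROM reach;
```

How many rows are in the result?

4

Base: cat_id=5 (History) at depth 0.
Iteration 1: rows with parent in {5} -> NonFiction (id 6, depth 1), Biology (id 9, depth 1).
Iteration 2: rows with parent in {6,9} -> Games (id 7, depth 2).
Iteration 3: no rows with parent in {7}; recursion stops.
Total rows emitted: 4.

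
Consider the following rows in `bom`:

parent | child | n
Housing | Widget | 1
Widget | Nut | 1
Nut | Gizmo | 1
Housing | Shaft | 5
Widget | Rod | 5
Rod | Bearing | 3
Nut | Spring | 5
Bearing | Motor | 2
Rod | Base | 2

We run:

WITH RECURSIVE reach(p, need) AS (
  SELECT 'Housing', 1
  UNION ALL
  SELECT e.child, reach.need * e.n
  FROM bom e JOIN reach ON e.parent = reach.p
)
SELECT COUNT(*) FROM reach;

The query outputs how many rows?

Base: (Housing, need=1).
Iteration 1: components of {Housing} -> Shaft = 1*5 = 5, Widget = 1*1 = 1.
Iteration 2: components of {Shaft,Widget} -> Nut = 1*1 = 1, Rod = 1*5 = 5.
Iteration 3: components of {Nut,Rod} -> Base = 5*2 = 10, Bearing = 5*3 = 15, Gizmo = 1*1 = 1, Spring = 1*5 = 5.
Iteration 4: components of {Base,Bearing,Gizmo,Spring} -> Motor = 15*2 = 30.
Iteration 5: no further components; recursion stops.
Total rows emitted: 10.

10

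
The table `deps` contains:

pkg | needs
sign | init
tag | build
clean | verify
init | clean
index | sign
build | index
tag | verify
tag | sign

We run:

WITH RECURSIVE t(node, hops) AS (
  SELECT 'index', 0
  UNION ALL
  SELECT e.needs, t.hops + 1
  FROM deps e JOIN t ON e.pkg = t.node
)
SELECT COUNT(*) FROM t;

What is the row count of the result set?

Base: (index, hops=0).
Iteration 1: edges from {index} -> (sign, hops=1).
Iteration 2: edges from {sign} -> (init, hops=2).
Iteration 3: edges from {init} -> (clean, hops=3).
Iteration 4: edges from {clean} -> (verify, hops=4).
Iteration 5: no outgoing edges from {verify}; recursion stops.
Total rows emitted: 5.

5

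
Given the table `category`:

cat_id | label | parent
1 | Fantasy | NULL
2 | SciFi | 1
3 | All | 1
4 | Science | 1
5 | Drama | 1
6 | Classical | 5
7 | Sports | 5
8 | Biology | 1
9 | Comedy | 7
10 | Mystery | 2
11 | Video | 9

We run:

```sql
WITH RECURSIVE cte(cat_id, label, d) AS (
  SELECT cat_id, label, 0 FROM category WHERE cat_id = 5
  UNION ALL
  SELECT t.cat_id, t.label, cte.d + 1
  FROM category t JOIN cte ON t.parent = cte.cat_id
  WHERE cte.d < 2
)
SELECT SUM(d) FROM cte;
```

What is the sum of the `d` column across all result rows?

Base: cat_id=5 (Drama) at d 0.
Iteration 1: rows with parent in {5} -> Classical (id 6, d 1), Sports (id 7, d 1).
Iteration 2: rows with parent in {6,7} -> Comedy (id 9, d 2).
Iteration 3: d < 2 fails for all current rows; recursion stops.
SUM(d) = 0 + 1 + 1 + 2 = 4.

4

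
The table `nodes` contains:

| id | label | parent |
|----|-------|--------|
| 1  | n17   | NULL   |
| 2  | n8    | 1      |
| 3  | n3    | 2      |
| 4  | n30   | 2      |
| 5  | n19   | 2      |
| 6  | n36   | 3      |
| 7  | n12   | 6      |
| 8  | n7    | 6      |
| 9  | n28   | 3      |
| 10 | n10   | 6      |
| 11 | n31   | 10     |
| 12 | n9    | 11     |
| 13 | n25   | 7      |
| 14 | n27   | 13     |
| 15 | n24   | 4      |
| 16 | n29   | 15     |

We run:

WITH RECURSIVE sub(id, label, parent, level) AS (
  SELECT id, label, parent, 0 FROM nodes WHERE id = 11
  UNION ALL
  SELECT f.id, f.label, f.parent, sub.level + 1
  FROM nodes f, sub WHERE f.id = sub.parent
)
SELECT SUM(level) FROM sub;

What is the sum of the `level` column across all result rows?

15

Base: id=11 (n31), parent=10, level 0.
Iteration 1: join on id=10 -> n10 (id 10, parent=6, level 1).
Iteration 2: join on id=6 -> n36 (id 6, parent=3, level 2).
Iteration 3: join on id=3 -> n3 (id 3, parent=2, level 3).
Iteration 4: join on id=2 -> n8 (id 2, parent=1, level 4).
Iteration 5: join on id=1 -> n17 (id 1, parent=NULL, level 5).
Iteration 6: parent is NULL; no match; recursion stops.
SUM(level) = 0 + 1 + 2 + 3 + 4 + 5 = 15.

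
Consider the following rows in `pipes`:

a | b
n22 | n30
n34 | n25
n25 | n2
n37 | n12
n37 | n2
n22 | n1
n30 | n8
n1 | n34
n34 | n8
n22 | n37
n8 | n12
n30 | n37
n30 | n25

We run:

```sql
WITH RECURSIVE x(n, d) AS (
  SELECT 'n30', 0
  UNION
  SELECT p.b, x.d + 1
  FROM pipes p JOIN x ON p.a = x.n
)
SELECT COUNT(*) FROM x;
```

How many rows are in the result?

Base: (n30, d=0).
Iteration 1: edges from {n30} -> (n25, d=1), (n37, d=1), (n8, d=1).
Iteration 2: edges from {n25,n37,n8} -> (n12, d=2), (n2, d=2). [UNION drops 2 duplicate row(s)]
Iteration 3: no outgoing edges from {n12,n2}; recursion stops.
Total rows emitted: 6.

6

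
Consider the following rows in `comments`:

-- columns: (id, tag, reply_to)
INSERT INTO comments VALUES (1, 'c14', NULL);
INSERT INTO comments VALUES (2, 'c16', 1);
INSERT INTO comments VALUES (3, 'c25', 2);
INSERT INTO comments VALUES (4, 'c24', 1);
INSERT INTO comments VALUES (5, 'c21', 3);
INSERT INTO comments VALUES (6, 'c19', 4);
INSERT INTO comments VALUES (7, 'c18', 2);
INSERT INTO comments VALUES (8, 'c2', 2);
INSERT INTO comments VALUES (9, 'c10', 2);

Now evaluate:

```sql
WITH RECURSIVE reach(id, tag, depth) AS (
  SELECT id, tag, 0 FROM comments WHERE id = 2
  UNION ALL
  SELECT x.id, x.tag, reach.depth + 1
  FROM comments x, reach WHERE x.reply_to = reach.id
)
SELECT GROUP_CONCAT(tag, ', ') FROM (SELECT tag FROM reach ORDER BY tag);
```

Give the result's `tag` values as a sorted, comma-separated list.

c10, c16, c18, c2, c21, c25

Base: id=2 (c16) at depth 0.
Iteration 1: rows with reply_to in {2} -> c25 (id 3, depth 1), c18 (id 7, depth 1), c2 (id 8, depth 1), c10 (id 9, depth 1).
Iteration 2: rows with reply_to in {3,7,8,9} -> c21 (id 5, depth 2).
Iteration 3: no rows with reply_to in {5}; recursion stops.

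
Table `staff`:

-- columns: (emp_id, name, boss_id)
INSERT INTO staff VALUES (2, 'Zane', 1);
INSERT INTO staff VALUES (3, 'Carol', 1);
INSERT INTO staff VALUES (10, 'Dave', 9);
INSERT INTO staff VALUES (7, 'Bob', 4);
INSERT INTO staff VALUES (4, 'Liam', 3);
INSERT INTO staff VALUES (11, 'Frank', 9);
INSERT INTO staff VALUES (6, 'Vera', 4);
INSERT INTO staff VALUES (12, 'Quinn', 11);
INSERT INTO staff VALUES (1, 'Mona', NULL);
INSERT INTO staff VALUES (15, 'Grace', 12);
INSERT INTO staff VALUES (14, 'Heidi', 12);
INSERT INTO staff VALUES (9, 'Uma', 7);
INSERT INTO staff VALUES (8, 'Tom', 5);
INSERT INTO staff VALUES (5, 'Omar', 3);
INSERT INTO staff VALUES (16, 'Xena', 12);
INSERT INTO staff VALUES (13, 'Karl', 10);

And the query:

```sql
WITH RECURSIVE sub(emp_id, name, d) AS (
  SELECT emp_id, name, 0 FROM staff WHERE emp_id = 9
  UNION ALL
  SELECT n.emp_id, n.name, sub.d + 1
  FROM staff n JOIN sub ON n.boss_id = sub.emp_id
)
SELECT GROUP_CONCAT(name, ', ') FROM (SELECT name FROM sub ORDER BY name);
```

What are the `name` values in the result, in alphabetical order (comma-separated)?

Base: emp_id=9 (Uma) at d 0.
Iteration 1: rows with boss_id in {9} -> Dave (id 10, d 1), Frank (id 11, d 1).
Iteration 2: rows with boss_id in {10,11} -> Quinn (id 12, d 2), Karl (id 13, d 2).
Iteration 3: rows with boss_id in {12,13} -> Heidi (id 14, d 3), Grace (id 15, d 3), Xena (id 16, d 3).
Iteration 4: no rows with boss_id in {14,15,16}; recursion stops.

Dave, Frank, Grace, Heidi, Karl, Quinn, Uma, Xena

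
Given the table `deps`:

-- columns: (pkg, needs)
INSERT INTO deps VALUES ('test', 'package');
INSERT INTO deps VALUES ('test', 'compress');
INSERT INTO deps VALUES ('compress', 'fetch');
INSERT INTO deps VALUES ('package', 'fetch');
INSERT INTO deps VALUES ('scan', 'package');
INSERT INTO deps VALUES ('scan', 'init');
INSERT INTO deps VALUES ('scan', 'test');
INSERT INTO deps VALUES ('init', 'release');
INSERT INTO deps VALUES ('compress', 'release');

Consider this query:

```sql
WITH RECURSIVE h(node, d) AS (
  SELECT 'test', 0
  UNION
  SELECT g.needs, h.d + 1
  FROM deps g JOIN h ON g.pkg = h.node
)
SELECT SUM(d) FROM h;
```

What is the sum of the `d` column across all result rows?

Base: (test, d=0).
Iteration 1: edges from {test} -> (compress, d=1), (package, d=1).
Iteration 2: edges from {compress,package} -> (fetch, d=2), (release, d=2). [UNION drops 1 duplicate row(s)]
Iteration 3: no outgoing edges from {fetch,release}; recursion stops.
SUM(d) = 0 + 1 + 1 + 2 + 2 = 6.

6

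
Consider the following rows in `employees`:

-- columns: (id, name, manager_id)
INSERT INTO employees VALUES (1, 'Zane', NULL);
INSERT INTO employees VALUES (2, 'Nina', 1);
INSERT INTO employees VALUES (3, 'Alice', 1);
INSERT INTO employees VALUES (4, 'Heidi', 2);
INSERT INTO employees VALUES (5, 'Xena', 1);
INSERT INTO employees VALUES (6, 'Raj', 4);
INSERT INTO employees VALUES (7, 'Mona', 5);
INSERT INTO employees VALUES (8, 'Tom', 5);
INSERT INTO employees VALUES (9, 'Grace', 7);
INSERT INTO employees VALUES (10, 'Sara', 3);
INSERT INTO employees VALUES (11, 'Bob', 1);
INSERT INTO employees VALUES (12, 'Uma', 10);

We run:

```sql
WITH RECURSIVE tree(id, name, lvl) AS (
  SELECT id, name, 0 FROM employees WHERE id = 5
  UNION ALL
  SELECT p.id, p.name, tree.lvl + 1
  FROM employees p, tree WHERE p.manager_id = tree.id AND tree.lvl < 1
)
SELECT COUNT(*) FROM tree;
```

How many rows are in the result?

Base: id=5 (Xena) at lvl 0.
Iteration 1: rows with manager_id in {5} -> Mona (id 7, lvl 1), Tom (id 8, lvl 1).
Iteration 2: lvl < 1 fails for all current rows; recursion stops.
Total rows emitted: 3.

3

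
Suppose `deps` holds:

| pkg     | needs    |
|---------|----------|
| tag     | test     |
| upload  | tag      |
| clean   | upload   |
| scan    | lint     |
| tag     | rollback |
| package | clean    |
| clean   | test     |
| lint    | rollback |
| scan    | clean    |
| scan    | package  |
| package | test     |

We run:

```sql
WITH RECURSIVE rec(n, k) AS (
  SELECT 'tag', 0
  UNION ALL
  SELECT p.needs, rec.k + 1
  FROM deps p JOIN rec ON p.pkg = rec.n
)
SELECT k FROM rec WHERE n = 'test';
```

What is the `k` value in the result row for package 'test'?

1

Base: (tag, k=0).
Iteration 1: edges from {tag} -> (rollback, k=1), (test, k=1).
Iteration 2: no outgoing edges from {rollback,test}; recursion stops.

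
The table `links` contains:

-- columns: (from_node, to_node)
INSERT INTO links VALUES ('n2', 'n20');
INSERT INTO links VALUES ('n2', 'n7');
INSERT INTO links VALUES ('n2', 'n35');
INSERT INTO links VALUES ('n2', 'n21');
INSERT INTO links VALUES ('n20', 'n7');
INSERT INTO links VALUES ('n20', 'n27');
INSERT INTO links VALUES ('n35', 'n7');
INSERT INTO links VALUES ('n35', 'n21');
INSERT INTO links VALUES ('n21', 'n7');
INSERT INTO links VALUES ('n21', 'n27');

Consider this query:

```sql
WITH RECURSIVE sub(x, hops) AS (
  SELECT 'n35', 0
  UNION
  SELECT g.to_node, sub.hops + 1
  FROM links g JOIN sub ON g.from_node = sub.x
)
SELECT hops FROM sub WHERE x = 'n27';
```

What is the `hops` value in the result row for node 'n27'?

2

Base: (n35, hops=0).
Iteration 1: edges from {n35} -> (n21, hops=1), (n7, hops=1).
Iteration 2: edges from {n21,n7} -> (n27, hops=2), (n7, hops=2).
Iteration 3: no outgoing edges from {n27,n7}; recursion stops.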